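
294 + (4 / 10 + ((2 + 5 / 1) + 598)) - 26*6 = 3717 / 5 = 743.40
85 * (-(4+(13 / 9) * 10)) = -14110 / 9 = -1567.78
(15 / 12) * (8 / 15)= 2 / 3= 0.67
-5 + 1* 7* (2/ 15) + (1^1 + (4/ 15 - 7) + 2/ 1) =-39/ 5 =-7.80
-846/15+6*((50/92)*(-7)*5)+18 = -17541/115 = -152.53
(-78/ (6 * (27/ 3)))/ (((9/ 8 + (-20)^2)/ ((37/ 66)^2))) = -35594/ 31451409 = -0.00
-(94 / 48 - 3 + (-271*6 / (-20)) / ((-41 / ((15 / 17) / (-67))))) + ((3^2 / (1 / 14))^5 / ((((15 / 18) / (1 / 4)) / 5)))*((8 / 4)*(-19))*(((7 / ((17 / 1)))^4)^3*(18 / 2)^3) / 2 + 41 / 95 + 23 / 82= -57199877731174557891080142050627 / 3649056291327949904760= -15675252219.90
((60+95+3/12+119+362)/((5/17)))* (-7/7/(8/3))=-25959/32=-811.22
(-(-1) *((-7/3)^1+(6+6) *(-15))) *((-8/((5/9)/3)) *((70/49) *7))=78768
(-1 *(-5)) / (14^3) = 5 / 2744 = 0.00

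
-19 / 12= -1.58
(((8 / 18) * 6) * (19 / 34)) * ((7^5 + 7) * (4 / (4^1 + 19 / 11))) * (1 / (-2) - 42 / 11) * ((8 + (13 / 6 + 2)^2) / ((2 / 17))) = -3958411930 / 243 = -16289761.03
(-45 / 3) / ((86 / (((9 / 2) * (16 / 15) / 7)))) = -36 / 301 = -0.12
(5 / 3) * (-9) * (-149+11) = 2070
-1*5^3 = -125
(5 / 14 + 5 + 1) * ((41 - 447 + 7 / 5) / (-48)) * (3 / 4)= 25721 / 640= 40.19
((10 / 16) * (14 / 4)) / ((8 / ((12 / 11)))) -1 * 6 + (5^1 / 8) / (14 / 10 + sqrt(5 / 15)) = -110877 / 21472 -125 * sqrt(3) / 976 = -5.39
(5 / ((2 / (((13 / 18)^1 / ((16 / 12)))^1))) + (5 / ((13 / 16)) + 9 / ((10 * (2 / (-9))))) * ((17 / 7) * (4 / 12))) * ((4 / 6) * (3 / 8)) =22257 / 29120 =0.76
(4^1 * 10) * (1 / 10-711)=-28436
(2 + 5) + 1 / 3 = 22 / 3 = 7.33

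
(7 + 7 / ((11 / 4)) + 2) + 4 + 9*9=1062 / 11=96.55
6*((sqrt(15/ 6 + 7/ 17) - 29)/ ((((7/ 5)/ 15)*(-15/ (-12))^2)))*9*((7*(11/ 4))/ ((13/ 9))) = -1860408/ 13 + 96228*sqrt(374)/ 221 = -134687.67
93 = 93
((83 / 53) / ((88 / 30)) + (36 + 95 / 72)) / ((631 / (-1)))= -1588931 / 26486856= -0.06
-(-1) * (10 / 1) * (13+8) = 210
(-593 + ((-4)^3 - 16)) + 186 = -487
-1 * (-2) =2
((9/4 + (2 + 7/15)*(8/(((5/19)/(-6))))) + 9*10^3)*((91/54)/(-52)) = -5986631/21600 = -277.16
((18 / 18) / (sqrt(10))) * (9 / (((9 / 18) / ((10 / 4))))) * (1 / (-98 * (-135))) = sqrt(10) / 2940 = 0.00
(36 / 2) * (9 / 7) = 162 / 7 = 23.14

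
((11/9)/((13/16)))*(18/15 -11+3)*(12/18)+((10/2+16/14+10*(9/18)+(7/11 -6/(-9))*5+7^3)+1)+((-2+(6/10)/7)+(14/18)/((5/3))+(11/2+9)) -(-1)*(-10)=19345441/54054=357.89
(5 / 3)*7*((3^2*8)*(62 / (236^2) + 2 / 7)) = 838695 / 3481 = 240.94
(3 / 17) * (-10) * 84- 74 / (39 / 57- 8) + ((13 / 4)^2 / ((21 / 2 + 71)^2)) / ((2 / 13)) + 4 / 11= -761029115091 / 5524864136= -137.75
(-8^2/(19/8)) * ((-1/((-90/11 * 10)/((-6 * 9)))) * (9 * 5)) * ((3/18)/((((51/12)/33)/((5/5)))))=1035.73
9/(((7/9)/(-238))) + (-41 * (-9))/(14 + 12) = -71235/26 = -2739.81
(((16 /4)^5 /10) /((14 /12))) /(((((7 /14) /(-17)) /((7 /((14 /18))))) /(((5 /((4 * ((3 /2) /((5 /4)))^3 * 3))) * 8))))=-1088000 /21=-51809.52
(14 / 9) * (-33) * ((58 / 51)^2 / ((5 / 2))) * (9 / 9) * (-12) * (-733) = -3037880384 / 13005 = -233593.26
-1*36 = -36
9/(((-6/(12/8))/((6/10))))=-1.35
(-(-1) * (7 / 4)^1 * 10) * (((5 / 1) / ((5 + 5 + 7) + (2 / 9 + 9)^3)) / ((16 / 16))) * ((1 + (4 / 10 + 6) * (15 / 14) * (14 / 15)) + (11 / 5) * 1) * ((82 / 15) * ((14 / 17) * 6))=28.31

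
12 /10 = 6 /5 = 1.20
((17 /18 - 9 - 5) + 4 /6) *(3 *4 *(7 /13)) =-3122 /39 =-80.05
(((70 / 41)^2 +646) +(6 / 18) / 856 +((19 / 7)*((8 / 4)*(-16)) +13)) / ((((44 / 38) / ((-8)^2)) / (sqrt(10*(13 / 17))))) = 1320645175732*sqrt(2210) / 706337709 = 87896.16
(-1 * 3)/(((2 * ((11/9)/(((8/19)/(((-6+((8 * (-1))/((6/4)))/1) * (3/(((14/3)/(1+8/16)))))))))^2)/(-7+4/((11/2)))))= 1298304/138861899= 0.01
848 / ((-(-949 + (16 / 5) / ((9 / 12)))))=0.90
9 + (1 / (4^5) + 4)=13313 / 1024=13.00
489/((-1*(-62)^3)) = 489/238328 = 0.00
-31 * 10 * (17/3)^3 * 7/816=-313565/648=-483.90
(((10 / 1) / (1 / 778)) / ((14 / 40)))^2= 24211360000 / 49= 494109387.76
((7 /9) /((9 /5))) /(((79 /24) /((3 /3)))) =0.13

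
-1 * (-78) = 78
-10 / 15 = -2 / 3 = -0.67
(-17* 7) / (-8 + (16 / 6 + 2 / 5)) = 1785 / 74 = 24.12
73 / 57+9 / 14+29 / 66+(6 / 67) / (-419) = 97039583 / 41070799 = 2.36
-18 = -18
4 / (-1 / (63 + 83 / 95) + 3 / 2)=24272 / 9007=2.69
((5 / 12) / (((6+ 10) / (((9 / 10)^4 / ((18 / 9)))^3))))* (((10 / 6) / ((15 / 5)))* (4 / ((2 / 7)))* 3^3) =1977006755367 / 10240000000000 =0.19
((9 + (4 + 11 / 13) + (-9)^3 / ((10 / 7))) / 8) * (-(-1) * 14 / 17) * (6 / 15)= -451773 / 22100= -20.44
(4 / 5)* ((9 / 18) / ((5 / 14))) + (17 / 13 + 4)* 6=10714 / 325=32.97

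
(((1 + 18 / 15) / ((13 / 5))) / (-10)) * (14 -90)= 418 / 65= 6.43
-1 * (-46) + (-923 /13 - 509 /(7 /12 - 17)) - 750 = -146567 /197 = -743.99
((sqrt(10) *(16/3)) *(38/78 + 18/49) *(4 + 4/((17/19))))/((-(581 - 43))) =-209024 *sqrt(10)/2913001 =-0.23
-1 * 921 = -921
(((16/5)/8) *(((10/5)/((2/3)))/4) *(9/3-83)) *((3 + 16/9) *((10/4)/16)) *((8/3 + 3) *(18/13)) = -3655/26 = -140.58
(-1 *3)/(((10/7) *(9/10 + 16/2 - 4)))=-3/7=-0.43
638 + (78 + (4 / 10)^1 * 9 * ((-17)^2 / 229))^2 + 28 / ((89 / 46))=871125336566 / 116681225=7465.86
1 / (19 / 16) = 16 / 19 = 0.84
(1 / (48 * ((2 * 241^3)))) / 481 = 1 / 646349529696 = 0.00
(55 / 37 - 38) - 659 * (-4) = 96181 / 37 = 2599.49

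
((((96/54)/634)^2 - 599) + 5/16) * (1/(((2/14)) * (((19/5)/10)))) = -13644629877725/1237220568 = -11028.45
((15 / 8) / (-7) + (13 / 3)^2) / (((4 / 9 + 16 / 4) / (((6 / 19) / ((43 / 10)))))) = 1473 / 4816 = 0.31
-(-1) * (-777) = -777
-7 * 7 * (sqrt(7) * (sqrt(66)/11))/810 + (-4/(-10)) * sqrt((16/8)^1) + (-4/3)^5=-1024/243-49 * sqrt(462)/8910 + 2 * sqrt(2)/5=-3.77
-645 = -645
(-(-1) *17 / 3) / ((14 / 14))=17 / 3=5.67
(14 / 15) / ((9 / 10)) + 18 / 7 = 682 / 189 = 3.61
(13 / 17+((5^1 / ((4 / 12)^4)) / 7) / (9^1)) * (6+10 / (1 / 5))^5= 67346628608 / 17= 3961566388.71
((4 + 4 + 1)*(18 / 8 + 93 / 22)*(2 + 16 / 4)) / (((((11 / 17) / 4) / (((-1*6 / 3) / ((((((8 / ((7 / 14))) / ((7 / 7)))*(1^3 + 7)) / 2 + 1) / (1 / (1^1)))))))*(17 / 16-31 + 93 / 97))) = 162419904 / 70745675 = 2.30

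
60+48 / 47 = 2868 / 47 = 61.02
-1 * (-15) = 15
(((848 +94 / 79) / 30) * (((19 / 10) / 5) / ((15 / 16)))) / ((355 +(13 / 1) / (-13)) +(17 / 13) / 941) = 364739128 / 11253599375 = 0.03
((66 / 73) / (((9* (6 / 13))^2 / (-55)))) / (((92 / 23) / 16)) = -11.53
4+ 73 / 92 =4.79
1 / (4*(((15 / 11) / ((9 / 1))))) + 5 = 133 / 20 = 6.65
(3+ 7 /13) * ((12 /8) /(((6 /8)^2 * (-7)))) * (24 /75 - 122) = 28704 /175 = 164.02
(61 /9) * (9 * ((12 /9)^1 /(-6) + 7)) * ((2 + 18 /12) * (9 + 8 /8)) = 130235 /9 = 14470.56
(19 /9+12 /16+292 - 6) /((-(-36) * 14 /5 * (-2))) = -51995 /36288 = -1.43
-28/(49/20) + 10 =-10/7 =-1.43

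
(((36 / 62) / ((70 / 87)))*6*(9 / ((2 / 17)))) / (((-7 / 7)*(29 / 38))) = -470934 / 1085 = -434.04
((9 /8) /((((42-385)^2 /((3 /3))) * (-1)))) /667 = -9 /627775064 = -0.00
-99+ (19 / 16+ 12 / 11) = -17023 / 176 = -96.72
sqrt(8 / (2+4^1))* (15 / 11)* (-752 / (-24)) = 940* sqrt(3) / 33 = 49.34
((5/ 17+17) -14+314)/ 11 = 5394/ 187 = 28.84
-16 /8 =-2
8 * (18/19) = 144/19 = 7.58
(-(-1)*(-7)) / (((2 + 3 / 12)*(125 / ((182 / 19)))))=-5096 / 21375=-0.24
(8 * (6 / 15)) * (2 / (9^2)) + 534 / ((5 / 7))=747.68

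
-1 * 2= -2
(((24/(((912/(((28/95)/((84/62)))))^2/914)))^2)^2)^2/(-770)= -1383938215451140817197352119533663674079286081/180932285412374947541814168752622577166970637790210615700000000000000000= -0.00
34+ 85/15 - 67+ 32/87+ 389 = 10499/29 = 362.03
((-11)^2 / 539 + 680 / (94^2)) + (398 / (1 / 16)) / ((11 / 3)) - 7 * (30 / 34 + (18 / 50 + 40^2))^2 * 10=-7719698004519636501 / 43012267375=-179476658.07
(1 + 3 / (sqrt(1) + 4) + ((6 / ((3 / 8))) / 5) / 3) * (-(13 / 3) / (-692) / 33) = 26 / 51381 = 0.00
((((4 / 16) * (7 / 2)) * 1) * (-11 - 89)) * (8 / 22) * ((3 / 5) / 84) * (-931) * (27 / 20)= 25137 / 88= 285.65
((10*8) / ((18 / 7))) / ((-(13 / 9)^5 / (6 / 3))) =-3674160 / 371293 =-9.90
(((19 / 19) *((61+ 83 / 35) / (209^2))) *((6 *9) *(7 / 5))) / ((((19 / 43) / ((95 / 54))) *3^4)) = 95374 / 17690805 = 0.01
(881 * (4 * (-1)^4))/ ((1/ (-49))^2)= 8461124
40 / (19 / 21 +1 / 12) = 3360 / 83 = 40.48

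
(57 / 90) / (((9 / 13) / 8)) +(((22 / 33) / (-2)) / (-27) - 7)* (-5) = 17114 / 405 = 42.26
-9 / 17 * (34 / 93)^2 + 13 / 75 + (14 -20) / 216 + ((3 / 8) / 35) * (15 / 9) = 1121899 / 12108600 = 0.09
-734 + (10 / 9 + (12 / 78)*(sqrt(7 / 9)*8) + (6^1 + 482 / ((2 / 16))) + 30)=16*sqrt(7) / 39 + 28432 / 9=3160.20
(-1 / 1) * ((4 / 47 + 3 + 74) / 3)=-3623 / 141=-25.70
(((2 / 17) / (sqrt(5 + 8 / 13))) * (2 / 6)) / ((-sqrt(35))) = -2 * sqrt(33215) / 130305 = -0.00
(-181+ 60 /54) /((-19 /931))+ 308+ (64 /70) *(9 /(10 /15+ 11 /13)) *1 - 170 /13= 2202209729 /241605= 9114.92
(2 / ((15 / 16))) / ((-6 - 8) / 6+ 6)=32 / 55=0.58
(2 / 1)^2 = 4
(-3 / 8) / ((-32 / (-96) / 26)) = -29.25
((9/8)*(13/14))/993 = 39/37072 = 0.00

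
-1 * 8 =-8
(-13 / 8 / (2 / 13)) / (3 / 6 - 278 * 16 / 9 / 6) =0.13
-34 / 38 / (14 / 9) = -153 / 266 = -0.58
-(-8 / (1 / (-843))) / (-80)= 843 / 10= 84.30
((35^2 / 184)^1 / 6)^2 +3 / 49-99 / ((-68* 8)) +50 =52260631529 / 1015273728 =51.47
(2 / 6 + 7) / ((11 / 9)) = 6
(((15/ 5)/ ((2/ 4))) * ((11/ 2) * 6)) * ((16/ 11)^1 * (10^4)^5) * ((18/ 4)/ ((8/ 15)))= 243000000000000000000000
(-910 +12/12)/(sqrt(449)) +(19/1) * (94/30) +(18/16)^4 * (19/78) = 95724223/1597440 - 909 * sqrt(449)/449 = 17.03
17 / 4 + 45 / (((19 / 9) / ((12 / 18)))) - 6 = 947 / 76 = 12.46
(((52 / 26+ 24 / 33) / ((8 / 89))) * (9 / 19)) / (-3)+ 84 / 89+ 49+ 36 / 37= 46.13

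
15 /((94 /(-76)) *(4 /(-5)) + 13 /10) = 190 /29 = 6.55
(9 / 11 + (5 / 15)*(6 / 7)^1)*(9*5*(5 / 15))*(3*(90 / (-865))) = -5.17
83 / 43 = 1.93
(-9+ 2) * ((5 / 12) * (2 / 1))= -35 / 6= -5.83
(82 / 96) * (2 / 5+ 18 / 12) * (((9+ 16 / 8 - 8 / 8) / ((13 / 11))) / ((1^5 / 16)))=8569 / 39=219.72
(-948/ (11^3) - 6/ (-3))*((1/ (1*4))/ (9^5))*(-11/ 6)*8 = -0.00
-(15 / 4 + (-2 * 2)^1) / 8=1 / 32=0.03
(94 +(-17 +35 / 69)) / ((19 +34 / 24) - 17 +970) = 21392 / 268663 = 0.08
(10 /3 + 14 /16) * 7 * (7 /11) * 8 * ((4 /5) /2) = 9898 /165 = 59.99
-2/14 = -1/7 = -0.14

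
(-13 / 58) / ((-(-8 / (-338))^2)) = 371293 / 928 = 400.10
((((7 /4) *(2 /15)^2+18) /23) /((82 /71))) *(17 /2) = 4896799 /848700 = 5.77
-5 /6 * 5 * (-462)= 1925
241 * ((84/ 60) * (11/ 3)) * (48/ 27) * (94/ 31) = 27909728/ 4185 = 6668.99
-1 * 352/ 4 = -88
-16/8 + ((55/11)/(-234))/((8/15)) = -2.04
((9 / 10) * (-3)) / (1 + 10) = -27 / 110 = -0.25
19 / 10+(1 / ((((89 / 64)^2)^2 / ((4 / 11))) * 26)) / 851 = 1.90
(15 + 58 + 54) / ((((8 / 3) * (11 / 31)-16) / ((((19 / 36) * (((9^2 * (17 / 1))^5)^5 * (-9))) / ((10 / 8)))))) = 667403956465500888312533601289988483176287142747040011408178790366084426755197496313 / 7000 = 95343422352214412616076230000000000000000000000000000000000000000000000000000000.00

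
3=3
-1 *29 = -29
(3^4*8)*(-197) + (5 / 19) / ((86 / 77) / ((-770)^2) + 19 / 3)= -1051939108981506 / 8240423101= -127655.96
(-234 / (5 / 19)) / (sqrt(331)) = -4446* sqrt(331) / 1655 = -48.87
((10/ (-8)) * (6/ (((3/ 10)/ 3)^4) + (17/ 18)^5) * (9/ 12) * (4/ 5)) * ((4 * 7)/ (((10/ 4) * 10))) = -793628498999/ 15746400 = -50400.63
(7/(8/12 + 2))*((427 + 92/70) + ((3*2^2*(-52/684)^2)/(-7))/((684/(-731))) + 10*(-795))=-109695724547/5555790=-19744.40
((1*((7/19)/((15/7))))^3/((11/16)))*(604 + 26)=26353376/5658675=4.66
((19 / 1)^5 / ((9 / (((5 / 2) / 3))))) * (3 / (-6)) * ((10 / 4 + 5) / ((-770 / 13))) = 160946435 / 11088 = 14515.37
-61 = -61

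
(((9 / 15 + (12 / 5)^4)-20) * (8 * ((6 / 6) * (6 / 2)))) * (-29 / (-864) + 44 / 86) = 34883161 / 193500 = 180.27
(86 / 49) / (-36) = -43 / 882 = -0.05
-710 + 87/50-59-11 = -38913/50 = -778.26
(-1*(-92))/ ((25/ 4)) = 368/ 25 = 14.72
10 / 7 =1.43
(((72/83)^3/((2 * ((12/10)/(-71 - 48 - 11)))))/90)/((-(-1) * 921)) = -74880/175538609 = -0.00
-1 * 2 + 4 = 2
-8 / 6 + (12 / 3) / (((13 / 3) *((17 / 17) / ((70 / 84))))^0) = 8 / 3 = 2.67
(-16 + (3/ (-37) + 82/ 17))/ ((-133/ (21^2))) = 446103/ 11951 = 37.33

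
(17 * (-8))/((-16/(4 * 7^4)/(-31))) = -2530654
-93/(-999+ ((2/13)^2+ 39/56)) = 880152/9447721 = 0.09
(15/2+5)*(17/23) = 425/46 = 9.24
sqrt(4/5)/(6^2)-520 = -520 + sqrt(5)/90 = -519.98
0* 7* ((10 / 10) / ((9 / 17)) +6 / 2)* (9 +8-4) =0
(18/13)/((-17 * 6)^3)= -1/766428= -0.00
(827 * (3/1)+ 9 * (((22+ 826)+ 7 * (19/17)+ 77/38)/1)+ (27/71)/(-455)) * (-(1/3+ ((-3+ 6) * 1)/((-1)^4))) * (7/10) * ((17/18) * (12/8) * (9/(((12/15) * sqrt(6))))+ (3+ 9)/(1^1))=-425796986766/1490645-70966164461 * sqrt(6)/1122368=-440524.83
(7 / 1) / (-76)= -7 / 76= -0.09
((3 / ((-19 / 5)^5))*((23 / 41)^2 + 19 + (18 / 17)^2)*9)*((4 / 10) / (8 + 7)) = -0.02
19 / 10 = 1.90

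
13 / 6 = 2.17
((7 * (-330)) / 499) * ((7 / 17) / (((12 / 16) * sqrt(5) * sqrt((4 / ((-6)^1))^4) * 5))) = -9702 * sqrt(5) / 42415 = -0.51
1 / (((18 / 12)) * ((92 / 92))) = 2 / 3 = 0.67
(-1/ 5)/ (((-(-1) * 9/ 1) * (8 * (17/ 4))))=-1/ 1530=-0.00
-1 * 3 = -3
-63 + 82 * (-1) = -145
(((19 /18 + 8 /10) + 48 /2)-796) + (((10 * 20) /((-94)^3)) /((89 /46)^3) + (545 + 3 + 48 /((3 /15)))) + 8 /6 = 126402358927049 /6587279683830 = 19.19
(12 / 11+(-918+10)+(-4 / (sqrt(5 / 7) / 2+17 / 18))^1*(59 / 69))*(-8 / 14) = 746200816 / 1432739 - 25488*sqrt(35) / 130249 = 519.66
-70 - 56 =-126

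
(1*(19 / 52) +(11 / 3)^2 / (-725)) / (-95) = -0.00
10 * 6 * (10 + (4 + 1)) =900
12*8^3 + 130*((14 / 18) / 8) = 221639 / 36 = 6156.64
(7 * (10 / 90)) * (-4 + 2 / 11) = -98 / 33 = -2.97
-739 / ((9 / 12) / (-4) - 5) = 11824 / 83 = 142.46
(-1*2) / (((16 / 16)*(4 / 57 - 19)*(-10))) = -57 / 5395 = -0.01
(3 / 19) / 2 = 3 / 38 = 0.08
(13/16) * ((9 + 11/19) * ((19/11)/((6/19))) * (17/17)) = 22477/528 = 42.57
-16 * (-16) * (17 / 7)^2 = 73984 / 49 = 1509.88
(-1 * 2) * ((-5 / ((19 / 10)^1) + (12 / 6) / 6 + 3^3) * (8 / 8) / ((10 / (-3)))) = 1408 / 95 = 14.82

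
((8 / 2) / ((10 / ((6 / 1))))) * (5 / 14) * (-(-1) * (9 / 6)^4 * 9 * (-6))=-6561 / 28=-234.32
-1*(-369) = 369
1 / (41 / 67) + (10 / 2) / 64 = 4493 / 2624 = 1.71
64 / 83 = 0.77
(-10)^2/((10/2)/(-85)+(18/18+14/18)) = 58.17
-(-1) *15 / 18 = 5 / 6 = 0.83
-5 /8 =-0.62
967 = 967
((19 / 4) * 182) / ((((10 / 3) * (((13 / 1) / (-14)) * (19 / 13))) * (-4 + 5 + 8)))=-637 / 30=-21.23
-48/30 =-8/5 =-1.60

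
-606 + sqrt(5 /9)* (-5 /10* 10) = -606 - 5* sqrt(5) /3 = -609.73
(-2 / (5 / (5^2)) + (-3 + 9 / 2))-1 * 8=-16.50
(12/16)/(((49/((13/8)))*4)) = 39/6272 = 0.01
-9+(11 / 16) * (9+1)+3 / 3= -9 / 8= -1.12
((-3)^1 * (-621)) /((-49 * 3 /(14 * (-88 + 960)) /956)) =-1035370944 /7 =-147910134.86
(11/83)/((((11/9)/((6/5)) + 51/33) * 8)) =3267/505636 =0.01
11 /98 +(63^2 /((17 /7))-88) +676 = 3702529 /1666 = 2222.41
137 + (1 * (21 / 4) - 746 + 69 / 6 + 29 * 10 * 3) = 1111 / 4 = 277.75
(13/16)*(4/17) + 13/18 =559/612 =0.91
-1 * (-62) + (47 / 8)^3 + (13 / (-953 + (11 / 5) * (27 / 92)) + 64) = 73741640045 / 224298496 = 328.77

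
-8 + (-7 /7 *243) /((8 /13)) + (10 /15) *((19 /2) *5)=-8909 /24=-371.21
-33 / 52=-0.63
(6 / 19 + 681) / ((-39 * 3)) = -4315 / 741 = -5.82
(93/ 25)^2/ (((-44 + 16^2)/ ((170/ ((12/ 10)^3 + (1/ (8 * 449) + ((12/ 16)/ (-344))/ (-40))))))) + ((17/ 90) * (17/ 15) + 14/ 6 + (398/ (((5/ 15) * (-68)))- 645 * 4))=-98886095947614788/ 38200743443925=-2588.59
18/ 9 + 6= 8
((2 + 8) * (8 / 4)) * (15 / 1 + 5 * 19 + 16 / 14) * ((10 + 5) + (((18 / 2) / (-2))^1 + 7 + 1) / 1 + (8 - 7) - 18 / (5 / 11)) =-312756 / 7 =-44679.43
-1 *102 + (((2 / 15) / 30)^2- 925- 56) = -54826874 / 50625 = -1083.00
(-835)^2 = 697225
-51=-51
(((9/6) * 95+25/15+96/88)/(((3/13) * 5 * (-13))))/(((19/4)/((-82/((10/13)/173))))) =1768015366/47025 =37597.35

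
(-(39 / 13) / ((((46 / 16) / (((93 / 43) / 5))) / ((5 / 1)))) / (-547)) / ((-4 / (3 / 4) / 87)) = -72819 / 1081966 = -0.07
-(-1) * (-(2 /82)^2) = -1 /1681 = -0.00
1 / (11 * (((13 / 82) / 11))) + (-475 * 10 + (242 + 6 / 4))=-4500.19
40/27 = 1.48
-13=-13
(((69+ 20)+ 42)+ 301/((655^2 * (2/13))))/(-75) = -112408463/64353750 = -1.75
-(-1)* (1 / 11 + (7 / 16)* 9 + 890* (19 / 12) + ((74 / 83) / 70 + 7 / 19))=41195795629 / 29142960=1413.58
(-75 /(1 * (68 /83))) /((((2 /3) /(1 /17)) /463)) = -8646525 /2312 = -3739.85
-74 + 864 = 790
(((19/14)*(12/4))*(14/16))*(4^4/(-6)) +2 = -150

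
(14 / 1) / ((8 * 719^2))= 7 / 2067844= 0.00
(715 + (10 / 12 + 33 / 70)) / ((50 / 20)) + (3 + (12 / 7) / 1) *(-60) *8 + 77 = -997151 / 525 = -1899.34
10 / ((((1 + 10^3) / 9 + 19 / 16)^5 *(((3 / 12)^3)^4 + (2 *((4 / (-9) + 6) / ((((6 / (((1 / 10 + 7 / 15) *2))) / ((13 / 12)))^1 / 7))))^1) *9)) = 280476268308914503680 / 72107768125531668146078477454961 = 0.00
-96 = -96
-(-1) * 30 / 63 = 10 / 21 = 0.48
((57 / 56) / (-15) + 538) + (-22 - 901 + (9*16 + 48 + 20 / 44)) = -192.61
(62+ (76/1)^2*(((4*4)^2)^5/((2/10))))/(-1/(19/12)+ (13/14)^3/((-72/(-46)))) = -59598760030526600356032/225319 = -264508363833172525.87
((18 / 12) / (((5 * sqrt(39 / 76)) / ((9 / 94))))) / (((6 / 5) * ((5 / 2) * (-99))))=-sqrt(741) / 201630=-0.00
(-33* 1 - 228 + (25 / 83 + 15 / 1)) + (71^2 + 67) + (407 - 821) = 369209 / 83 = 4448.30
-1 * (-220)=220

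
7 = 7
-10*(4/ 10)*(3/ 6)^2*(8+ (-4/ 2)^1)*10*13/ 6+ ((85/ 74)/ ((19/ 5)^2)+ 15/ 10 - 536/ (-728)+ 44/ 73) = -11276007101/ 88730551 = -127.08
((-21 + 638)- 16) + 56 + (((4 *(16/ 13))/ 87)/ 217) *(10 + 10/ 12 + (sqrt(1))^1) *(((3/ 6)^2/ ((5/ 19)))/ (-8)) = 2418681736/ 3681405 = 657.00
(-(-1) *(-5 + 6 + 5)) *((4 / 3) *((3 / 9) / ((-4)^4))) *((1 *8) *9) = 3 / 4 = 0.75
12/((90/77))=154/15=10.27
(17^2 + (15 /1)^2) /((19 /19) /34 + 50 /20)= 203.21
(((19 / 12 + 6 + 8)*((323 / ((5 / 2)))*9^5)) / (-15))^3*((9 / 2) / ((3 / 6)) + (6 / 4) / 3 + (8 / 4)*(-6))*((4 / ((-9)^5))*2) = -1053974133672455885769 / 6250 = -168635861387592941.72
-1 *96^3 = -884736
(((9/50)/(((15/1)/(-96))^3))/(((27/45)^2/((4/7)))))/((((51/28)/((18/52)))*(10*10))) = -98304/690625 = -0.14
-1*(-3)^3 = 27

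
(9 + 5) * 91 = 1274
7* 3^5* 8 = 13608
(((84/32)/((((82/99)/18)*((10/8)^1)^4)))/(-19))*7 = -4191264/486875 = -8.61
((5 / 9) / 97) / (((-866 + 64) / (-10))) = 25 / 350073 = 0.00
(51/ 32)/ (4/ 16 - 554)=-51/ 17720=-0.00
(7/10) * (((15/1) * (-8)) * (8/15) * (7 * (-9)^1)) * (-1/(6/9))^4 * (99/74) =3536379/185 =19115.56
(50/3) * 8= 400/3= 133.33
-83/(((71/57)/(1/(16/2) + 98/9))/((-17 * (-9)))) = -63778611/568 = -112286.29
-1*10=-10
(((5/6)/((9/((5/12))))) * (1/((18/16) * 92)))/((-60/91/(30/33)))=-2275/4426488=-0.00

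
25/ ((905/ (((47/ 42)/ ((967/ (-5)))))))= -1175/ 7351134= -0.00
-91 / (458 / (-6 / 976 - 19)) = 844025 / 223504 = 3.78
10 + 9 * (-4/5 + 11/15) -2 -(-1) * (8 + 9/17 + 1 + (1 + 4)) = 1864/85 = 21.93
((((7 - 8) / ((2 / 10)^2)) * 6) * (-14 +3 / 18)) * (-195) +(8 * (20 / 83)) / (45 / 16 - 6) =-1712780185 / 4233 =-404625.60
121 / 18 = 6.72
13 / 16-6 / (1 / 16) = -1523 / 16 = -95.19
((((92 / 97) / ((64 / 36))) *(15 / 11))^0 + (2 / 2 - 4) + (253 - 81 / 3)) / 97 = 224 / 97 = 2.31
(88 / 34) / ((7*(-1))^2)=44 / 833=0.05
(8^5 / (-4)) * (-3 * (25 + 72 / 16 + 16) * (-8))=-8945664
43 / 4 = 10.75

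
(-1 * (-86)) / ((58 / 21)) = 903 / 29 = 31.14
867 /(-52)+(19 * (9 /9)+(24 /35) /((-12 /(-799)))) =87331 /1820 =47.98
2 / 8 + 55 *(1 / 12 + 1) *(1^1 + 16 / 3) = 6797 / 18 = 377.61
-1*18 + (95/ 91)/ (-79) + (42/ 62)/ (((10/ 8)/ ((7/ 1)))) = -15844903/ 1114295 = -14.22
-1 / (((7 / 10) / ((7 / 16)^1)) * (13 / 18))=-45 / 52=-0.87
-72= -72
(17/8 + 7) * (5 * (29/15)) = 2117/24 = 88.21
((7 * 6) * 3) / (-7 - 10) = -126 / 17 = -7.41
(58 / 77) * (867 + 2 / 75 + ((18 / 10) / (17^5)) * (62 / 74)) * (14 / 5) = 396276245054048 / 216705674625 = 1828.64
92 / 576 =23 / 144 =0.16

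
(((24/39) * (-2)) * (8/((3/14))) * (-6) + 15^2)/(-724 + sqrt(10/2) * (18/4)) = -18850064/27251887 - 117162 * sqrt(5)/27251887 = -0.70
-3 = -3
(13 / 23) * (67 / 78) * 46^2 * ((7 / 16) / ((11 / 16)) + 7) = 86296 / 11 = 7845.09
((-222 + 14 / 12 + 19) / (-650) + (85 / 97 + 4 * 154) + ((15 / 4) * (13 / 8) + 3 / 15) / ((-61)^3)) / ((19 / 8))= 423967380596011 / 1631471333700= 259.87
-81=-81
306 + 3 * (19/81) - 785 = -12914/27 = -478.30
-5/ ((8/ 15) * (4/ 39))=-2925/ 32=-91.41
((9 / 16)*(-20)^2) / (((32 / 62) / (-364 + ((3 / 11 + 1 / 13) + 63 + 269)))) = -13797.57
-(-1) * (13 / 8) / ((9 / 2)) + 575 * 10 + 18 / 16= 414107 / 72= 5751.49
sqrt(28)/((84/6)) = sqrt(7)/7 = 0.38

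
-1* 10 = -10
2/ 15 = 0.13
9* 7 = 63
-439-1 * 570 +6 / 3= -1007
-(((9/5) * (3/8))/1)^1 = -27/40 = -0.68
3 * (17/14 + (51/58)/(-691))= 510459/140273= 3.64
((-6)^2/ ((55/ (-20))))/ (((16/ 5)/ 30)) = -1350/ 11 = -122.73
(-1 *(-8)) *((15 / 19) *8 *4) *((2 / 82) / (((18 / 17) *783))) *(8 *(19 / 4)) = 21760 / 96309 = 0.23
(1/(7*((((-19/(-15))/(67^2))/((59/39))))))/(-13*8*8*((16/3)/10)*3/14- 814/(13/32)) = -6621275/18143936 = -0.36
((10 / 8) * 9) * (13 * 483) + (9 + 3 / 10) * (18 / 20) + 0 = 1766178 / 25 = 70647.12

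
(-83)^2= 6889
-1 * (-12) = 12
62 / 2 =31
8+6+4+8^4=4114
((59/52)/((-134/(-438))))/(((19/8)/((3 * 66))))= 5116716/16549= 309.19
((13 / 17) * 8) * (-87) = -9048 / 17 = -532.24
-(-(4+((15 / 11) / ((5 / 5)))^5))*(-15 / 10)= -4210737 / 322102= -13.07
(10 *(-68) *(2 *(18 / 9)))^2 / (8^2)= 115600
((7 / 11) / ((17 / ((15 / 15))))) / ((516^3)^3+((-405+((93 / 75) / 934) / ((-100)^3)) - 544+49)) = 23350000000 / 1617624686584076369312764357457142029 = 0.00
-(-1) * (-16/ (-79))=16/ 79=0.20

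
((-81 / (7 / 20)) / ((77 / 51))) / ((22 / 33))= -123930 / 539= -229.93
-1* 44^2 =-1936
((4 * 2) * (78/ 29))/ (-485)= -624/ 14065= -0.04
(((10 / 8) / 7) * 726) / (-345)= -121 / 322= -0.38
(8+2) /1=10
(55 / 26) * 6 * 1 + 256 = 3493 / 13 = 268.69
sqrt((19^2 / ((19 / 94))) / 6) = sqrt(2679) / 3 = 17.25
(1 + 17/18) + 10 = 215/18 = 11.94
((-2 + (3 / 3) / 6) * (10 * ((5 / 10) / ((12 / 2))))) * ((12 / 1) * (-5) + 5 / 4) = 12925 / 144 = 89.76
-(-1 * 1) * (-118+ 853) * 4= 2940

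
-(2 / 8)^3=-1 / 64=-0.02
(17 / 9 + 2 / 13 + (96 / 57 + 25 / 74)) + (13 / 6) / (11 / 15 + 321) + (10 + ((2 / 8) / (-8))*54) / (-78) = 69755539 / 17593056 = 3.96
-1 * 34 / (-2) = 17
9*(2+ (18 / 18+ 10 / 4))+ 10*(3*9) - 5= 314.50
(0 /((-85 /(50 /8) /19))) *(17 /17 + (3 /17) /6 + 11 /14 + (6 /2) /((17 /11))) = 0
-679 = -679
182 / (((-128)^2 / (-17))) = -0.19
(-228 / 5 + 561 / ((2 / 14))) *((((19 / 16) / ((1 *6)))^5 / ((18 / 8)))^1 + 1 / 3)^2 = 242116078471825254288109 / 560952536617829007360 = 431.62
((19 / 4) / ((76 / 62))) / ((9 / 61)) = 1891 / 72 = 26.26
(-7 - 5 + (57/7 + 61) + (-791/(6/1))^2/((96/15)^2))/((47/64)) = 655.61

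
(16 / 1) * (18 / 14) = 20.57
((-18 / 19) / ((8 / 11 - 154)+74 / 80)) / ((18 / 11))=4840 / 1273627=0.00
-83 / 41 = -2.02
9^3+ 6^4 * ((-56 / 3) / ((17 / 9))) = -205335 / 17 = -12078.53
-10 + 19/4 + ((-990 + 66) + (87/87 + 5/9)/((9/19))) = -300013/324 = -925.97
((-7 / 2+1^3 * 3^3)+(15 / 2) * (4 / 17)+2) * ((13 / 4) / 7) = 12051 / 952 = 12.66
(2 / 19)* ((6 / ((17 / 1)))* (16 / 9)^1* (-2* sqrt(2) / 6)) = -64* sqrt(2) / 2907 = -0.03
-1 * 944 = -944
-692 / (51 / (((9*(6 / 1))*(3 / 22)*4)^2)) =-24214464 / 2057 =-11771.74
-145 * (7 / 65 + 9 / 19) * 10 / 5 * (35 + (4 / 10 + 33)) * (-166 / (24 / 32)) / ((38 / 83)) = 6885252384 / 1235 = 5575103.14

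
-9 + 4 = -5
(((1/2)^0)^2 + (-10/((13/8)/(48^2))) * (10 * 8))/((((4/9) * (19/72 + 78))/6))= -14332710564/73255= -195655.05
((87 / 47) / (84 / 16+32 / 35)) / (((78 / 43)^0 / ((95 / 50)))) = 23142 / 40561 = 0.57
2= 2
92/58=46/29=1.59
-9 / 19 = -0.47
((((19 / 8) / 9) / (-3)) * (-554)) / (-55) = -5263 / 5940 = -0.89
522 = 522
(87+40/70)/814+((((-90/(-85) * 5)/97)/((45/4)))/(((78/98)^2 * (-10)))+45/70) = 26784537214/35728297605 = 0.75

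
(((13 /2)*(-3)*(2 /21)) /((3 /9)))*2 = -78 /7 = -11.14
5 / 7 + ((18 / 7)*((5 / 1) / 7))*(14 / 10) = 3.29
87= 87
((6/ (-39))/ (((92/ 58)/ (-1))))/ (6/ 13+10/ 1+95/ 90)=522/ 61985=0.01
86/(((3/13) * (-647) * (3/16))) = -17888/5823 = -3.07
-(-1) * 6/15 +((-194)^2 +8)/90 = 1256/3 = 418.67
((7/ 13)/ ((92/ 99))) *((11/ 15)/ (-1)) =-2541/ 5980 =-0.42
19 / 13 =1.46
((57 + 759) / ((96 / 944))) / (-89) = -8024 / 89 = -90.16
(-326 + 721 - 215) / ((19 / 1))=180 / 19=9.47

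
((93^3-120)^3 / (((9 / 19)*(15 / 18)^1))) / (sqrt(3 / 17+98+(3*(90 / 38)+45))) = 6588923882739907338*sqrt(15678743) / 242705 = 107495773179631616.27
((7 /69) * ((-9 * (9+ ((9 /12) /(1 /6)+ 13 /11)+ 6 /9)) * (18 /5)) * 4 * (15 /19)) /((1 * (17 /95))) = -3829140 /4301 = -890.29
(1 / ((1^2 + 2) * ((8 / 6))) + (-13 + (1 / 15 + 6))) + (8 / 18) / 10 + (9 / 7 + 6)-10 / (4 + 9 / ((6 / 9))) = 19 / 252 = 0.08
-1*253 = -253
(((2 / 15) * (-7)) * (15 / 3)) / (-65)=14 / 195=0.07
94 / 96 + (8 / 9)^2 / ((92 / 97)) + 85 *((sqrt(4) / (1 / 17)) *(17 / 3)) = 488209699 / 29808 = 16378.48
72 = 72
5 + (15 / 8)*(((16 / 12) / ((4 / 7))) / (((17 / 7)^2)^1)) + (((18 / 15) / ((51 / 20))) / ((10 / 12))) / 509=33791403 / 5884040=5.74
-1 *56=-56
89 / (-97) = -89 / 97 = -0.92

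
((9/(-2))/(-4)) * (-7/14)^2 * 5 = 45/32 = 1.41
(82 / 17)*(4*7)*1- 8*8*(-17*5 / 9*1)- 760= -3136 / 153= -20.50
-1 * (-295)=295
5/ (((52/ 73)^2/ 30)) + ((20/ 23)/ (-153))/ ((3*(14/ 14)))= 4219341935/ 14273064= 295.62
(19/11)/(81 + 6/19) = 361/16995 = 0.02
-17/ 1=-17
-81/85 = -0.95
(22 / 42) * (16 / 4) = 44 / 21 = 2.10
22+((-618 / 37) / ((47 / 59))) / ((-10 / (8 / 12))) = 203444 / 8695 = 23.40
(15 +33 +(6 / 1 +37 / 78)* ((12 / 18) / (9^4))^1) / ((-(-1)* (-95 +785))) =1602047 / 23029110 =0.07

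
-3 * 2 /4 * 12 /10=-9 /5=-1.80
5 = 5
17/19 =0.89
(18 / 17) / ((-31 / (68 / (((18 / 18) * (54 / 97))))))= -388 / 93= -4.17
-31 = -31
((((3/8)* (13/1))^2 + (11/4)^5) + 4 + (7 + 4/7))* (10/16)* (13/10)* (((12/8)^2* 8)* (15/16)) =2423046015/917504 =2640.91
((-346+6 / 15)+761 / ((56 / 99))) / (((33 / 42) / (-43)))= -12036861 / 220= -54713.00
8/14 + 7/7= 11/7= 1.57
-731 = -731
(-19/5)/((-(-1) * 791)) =-19/3955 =-0.00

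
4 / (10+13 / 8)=32 / 93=0.34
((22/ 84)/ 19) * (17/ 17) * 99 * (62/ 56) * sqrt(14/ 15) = 3751 * sqrt(210)/ 37240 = 1.46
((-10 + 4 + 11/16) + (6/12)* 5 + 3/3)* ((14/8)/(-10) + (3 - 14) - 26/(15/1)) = 44921/1920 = 23.40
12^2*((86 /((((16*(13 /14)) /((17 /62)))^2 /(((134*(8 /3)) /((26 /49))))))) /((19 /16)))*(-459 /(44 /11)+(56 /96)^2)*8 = -263480616746200 /120345069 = -2189376.09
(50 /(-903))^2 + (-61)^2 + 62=3084694747 /815409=3783.00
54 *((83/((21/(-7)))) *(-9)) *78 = 1048788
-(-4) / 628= 1 / 157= 0.01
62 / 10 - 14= -39 / 5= -7.80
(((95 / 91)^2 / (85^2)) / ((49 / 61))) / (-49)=-22021 / 5746094809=-0.00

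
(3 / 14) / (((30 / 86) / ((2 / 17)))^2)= 3698 / 151725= 0.02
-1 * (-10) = 10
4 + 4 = 8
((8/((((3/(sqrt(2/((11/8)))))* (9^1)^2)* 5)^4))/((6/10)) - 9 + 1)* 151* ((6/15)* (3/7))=-382242226743407504/1845816492279375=-207.09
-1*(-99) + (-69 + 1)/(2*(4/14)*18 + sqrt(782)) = 1657269/16567 -1666*sqrt(782)/16567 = 97.22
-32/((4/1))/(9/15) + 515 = 1505/3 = 501.67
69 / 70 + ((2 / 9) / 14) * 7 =691 / 630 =1.10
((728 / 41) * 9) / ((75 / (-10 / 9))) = -1456 / 615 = -2.37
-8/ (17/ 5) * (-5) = 200/ 17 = 11.76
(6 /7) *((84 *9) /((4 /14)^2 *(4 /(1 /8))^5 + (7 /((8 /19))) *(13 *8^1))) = 10584 /44767483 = 0.00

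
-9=-9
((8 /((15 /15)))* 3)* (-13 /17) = -312 /17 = -18.35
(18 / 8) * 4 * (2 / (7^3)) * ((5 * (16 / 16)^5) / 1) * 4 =360 / 343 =1.05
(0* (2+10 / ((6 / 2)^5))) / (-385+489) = 0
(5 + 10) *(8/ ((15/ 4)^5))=8192/ 50625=0.16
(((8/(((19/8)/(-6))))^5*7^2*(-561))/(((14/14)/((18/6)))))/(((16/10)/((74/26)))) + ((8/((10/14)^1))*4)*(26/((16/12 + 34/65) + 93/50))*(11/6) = 115392164832240315490240/233275762889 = 494659896952.72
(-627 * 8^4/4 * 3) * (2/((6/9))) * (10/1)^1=-57784320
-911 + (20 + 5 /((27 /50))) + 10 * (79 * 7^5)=358469503 /27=13276648.26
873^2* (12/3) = 3048516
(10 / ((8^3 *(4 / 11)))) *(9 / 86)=495 / 88064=0.01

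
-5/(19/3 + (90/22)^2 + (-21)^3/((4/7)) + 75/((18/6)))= 1452/4692481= 0.00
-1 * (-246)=246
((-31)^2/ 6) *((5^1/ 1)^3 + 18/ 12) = 243133/ 12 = 20261.08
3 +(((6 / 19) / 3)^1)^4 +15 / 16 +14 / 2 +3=29061839 / 2085136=13.94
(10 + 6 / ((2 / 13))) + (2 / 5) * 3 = 251 / 5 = 50.20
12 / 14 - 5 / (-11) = 101 / 77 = 1.31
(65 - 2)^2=3969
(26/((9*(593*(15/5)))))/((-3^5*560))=-13/1089388440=-0.00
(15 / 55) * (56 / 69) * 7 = 392 / 253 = 1.55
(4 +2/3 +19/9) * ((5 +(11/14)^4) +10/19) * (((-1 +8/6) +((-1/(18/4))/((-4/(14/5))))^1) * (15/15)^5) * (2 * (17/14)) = 49185375613/1034638920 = 47.54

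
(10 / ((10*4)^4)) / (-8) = -0.00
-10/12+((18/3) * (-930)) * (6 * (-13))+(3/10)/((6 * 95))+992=2486517653/5700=436231.17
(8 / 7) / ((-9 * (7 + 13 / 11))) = -44 / 2835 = -0.02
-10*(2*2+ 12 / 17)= -47.06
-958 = -958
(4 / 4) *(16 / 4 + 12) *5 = 80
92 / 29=3.17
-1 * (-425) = 425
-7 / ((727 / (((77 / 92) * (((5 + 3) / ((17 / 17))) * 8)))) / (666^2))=-228767.83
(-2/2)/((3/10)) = -10/3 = -3.33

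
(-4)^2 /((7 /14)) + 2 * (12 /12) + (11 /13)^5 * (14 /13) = 166366220 /4826809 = 34.47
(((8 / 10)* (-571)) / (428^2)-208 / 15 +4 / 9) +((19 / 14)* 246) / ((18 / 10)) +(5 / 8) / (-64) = 317674107217 / 1846494720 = 172.04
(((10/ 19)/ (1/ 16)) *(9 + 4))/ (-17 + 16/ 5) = -10400/ 1311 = -7.93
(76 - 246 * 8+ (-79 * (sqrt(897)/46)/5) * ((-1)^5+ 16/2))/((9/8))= -15136/9 - 2212 * sqrt(897)/1035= -1745.79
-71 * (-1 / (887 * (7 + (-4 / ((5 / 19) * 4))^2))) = 1775 / 475432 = 0.00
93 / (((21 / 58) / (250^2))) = 16053571.43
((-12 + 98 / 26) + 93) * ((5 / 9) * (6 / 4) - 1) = -551 / 39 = -14.13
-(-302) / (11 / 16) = 4832 / 11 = 439.27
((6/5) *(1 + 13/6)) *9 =171/5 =34.20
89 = 89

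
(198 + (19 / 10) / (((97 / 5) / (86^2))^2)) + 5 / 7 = 18201109239 / 65863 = 276348.01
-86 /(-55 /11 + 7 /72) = 6192 /353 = 17.54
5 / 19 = 0.26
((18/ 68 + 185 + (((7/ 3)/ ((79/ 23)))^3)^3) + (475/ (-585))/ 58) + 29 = 3239739550536527967143772104/ 15119080718519141673768693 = 214.28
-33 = -33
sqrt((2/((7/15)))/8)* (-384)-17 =-192* sqrt(105)/7-17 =-298.06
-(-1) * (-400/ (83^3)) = -400/ 571787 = -0.00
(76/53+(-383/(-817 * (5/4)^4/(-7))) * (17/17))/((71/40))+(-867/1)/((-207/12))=444694040828/8838816625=50.31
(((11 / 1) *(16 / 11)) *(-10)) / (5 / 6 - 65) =2.49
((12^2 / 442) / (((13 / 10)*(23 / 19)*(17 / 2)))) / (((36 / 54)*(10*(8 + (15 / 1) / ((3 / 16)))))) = 513 / 12356773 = 0.00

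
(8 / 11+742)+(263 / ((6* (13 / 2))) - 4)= 319807 / 429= 745.47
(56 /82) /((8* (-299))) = -7 /24518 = -0.00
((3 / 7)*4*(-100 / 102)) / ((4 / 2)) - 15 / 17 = -205 / 119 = -1.72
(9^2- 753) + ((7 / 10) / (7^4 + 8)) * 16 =-672.00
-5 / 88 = -0.06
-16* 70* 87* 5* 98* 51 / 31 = -2435025600 / 31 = -78549212.90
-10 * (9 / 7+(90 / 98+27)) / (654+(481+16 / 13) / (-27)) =-1004562 / 2188193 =-0.46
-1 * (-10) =10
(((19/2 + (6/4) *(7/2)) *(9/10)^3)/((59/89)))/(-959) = -64881/3836000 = -0.02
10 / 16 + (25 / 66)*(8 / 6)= 895 / 792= 1.13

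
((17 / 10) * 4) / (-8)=-17 / 20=-0.85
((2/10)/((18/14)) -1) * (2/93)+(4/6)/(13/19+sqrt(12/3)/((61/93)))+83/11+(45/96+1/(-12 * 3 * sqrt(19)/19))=52106539211/6374190240 -sqrt(19)/36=8.05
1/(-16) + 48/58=355/464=0.77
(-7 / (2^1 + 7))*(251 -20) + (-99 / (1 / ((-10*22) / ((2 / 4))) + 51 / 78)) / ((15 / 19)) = -4160717 / 11181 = -372.12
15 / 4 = 3.75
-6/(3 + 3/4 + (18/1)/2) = -8/17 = -0.47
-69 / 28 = -2.46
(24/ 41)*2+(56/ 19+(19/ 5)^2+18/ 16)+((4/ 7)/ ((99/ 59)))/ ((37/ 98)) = 11747817901/ 570695400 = 20.59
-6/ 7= -0.86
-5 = -5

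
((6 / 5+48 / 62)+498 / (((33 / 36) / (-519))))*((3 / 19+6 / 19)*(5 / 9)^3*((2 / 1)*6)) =-5341510600 / 19437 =-274811.47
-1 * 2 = -2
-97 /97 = -1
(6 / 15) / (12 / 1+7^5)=2 / 84095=0.00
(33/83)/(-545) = -33/45235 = -0.00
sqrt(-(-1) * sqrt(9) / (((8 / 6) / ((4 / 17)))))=3 * sqrt(17) / 17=0.73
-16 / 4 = -4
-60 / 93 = -20 / 31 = -0.65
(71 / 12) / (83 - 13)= 71 / 840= 0.08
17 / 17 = 1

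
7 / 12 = 0.58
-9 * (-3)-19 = 8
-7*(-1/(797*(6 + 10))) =7/12752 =0.00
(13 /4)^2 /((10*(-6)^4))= 169 /207360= 0.00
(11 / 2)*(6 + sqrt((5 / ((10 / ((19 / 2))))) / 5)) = 11*sqrt(95) / 20 + 33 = 38.36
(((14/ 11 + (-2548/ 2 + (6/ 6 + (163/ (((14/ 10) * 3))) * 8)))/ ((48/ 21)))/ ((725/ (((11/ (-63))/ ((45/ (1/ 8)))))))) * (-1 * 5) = -222049/ 157852800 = -0.00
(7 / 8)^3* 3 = 1029 / 512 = 2.01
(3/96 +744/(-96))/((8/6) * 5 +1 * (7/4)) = -741/808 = -0.92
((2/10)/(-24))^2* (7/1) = 0.00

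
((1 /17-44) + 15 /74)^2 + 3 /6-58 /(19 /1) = 57446325697 /30068716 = 1910.50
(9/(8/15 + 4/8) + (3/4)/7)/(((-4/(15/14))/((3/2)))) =-344385/97216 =-3.54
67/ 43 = 1.56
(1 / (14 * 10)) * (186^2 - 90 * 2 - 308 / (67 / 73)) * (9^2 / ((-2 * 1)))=-46238607 / 4690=-9858.98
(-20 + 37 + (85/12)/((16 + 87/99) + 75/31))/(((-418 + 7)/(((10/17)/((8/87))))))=-11697585/43274464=-0.27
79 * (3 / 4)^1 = 59.25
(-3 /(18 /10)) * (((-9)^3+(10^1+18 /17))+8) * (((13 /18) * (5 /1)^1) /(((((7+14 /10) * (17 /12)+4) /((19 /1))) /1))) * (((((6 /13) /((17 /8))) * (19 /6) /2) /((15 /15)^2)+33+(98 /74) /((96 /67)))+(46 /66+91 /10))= 44882970334925 /199488608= 224990.14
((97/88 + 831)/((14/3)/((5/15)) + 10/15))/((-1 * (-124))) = 219675/480128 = 0.46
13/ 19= 0.68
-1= -1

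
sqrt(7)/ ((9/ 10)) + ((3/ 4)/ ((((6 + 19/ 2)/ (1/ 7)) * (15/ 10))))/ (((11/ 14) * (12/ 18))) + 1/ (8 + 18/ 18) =368/ 3069 + 10 * sqrt(7)/ 9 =3.06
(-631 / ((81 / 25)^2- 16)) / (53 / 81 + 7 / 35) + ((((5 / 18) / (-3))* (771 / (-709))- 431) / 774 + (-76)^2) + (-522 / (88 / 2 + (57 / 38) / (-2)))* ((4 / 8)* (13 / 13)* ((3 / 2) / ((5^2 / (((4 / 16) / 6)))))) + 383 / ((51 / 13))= 7501970352414844427 / 1248811571662650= 6007.29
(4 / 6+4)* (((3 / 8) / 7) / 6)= 1 / 24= 0.04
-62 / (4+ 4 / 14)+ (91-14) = 938 / 15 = 62.53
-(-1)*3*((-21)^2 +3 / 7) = 9270 / 7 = 1324.29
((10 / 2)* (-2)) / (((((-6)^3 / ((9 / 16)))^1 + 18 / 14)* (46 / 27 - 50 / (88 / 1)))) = 27720 / 1204657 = 0.02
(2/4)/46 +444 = 40849/92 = 444.01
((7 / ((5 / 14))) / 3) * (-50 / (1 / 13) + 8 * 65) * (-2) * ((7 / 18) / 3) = 220.20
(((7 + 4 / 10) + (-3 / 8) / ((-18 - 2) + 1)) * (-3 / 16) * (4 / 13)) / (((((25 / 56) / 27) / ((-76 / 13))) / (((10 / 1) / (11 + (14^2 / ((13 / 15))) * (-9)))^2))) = 12789252 / 3462922445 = 0.00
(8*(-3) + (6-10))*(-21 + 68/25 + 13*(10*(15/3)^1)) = -17688.16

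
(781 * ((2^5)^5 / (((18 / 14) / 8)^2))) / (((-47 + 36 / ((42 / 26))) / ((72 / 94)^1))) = -2301097448308736 / 73179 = -31444778533.58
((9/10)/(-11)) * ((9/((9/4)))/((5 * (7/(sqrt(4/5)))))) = -36 * sqrt(5)/9625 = -0.01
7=7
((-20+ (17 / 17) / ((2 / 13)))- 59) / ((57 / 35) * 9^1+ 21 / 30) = -203 / 43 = -4.72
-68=-68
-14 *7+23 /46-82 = -359 /2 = -179.50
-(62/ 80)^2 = -961/ 1600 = -0.60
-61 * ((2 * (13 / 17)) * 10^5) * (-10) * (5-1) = 373176470.59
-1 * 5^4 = -625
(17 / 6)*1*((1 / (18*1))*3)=17 / 36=0.47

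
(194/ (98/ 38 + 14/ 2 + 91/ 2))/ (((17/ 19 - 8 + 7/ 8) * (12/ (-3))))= 280136/ 1982071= 0.14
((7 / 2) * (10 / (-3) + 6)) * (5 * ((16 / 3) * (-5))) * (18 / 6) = -11200 / 3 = -3733.33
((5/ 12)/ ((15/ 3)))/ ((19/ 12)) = 0.05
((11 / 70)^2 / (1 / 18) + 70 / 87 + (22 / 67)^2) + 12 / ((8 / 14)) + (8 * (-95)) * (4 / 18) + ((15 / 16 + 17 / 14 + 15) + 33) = -2213267933077 / 22963928400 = -96.38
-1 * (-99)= 99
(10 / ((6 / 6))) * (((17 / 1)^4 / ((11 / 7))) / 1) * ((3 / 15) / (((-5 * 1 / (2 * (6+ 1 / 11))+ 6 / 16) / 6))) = -3760449504 / 209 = -17992581.36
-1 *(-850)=850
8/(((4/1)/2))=4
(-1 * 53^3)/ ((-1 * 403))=148877/ 403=369.42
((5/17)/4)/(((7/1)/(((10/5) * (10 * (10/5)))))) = 0.42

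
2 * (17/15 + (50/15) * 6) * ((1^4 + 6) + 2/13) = 19654/65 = 302.37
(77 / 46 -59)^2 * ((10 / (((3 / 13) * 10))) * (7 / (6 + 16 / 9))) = 271196991 / 21160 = 12816.49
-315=-315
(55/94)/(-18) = -55/1692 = -0.03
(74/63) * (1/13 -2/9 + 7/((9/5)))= 10804/2457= 4.40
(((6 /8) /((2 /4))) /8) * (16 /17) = 3 /17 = 0.18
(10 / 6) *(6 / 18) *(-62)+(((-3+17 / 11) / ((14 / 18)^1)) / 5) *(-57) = -45478 / 3465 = -13.12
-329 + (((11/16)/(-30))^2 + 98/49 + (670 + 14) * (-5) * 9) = -31107.00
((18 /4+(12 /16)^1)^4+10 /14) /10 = 76.04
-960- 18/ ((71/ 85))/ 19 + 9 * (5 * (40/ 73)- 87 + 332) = 124920375/ 98477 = 1268.52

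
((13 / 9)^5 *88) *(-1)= -32673784 / 59049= -553.33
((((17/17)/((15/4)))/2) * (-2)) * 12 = -16/5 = -3.20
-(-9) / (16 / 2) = 9 / 8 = 1.12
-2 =-2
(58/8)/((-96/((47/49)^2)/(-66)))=704671/153664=4.59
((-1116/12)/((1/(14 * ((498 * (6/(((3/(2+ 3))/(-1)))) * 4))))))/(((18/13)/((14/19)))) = 262240160/19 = 13802113.68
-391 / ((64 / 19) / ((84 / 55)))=-156009 / 880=-177.28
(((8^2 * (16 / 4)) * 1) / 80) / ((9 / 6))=32 / 15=2.13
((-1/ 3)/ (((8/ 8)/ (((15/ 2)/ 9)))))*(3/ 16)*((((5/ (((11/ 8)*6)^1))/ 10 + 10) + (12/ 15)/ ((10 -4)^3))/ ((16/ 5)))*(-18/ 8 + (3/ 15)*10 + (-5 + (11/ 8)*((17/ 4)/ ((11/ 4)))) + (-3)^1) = 7323295/ 7299072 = 1.00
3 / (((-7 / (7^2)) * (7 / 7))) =-21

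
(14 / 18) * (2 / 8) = 7 / 36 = 0.19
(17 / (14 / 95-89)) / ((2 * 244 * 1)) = -1615 / 4119208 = -0.00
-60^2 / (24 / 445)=-66750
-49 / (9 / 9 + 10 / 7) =-343 / 17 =-20.18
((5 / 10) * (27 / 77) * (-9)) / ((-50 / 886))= 107649 / 3850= 27.96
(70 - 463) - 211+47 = -557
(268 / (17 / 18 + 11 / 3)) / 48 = 1.21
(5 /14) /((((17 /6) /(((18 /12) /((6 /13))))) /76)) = 3705 /119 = 31.13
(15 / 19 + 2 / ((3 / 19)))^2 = 181.07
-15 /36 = -5 /12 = -0.42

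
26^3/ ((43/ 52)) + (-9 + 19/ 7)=6395772/ 301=21248.41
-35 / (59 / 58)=-2030 / 59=-34.41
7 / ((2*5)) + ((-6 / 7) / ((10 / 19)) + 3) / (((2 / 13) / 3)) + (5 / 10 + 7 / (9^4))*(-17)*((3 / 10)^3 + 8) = -150391571 / 3674160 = -40.93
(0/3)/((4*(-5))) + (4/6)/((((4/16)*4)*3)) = 2/9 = 0.22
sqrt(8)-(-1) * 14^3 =2 * sqrt(2)+ 2744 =2746.83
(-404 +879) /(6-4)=475 /2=237.50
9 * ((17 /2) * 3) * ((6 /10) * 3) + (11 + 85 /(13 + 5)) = 19297 /45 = 428.82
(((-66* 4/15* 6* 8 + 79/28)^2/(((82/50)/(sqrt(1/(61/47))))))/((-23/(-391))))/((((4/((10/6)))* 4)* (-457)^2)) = 1181073905965* sqrt(2867)/19656373325568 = 3.22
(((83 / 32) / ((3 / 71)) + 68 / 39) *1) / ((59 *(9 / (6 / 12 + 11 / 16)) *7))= 213845 / 10603008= 0.02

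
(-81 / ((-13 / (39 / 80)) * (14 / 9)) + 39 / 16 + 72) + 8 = 94517 / 1120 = 84.39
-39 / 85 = -0.46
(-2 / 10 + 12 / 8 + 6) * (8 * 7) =2044 / 5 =408.80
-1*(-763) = 763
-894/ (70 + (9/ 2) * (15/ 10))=-3576/ 307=-11.65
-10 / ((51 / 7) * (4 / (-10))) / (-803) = -175 / 40953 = -0.00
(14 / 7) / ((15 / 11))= 1.47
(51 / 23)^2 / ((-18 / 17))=-4913 / 1058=-4.64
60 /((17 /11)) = 660 /17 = 38.82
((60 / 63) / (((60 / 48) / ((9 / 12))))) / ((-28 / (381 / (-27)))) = 127 / 441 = 0.29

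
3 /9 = 1 /3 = 0.33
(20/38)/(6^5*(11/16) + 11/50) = 500/5078909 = 0.00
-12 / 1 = -12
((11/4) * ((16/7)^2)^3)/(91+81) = 11534336/5058907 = 2.28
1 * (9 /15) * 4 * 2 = 24 /5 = 4.80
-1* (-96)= 96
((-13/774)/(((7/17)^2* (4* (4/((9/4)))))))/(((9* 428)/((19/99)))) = -71383/102848030208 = -0.00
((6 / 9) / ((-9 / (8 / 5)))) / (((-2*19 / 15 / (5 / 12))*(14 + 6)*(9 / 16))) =8 / 4617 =0.00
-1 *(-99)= 99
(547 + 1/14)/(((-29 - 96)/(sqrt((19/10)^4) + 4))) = -5828499/175000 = -33.31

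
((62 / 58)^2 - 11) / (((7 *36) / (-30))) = 20725 / 17661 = 1.17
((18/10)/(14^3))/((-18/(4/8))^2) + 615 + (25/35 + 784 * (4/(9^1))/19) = 23801048339/37537920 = 634.05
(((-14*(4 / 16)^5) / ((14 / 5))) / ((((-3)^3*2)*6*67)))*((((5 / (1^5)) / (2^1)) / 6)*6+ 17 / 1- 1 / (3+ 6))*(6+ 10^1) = 1745 / 25007616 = 0.00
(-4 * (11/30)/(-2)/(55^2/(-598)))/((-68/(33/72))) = 299/306000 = 0.00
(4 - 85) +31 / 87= -7016 / 87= -80.64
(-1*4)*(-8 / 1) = 32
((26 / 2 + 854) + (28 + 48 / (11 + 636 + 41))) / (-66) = -19244 / 1419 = -13.56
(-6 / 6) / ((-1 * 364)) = 1 / 364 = 0.00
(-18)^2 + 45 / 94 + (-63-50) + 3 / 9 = 211.81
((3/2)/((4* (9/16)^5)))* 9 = 59.93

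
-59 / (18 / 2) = -59 / 9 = -6.56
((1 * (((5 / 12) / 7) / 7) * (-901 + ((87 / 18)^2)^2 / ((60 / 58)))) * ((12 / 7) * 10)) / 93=-72598655 / 124023312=-0.59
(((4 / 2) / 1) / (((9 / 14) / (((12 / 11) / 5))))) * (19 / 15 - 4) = -4592 / 2475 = -1.86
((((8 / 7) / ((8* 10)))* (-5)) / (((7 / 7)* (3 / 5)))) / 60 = -1 / 504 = -0.00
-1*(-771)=771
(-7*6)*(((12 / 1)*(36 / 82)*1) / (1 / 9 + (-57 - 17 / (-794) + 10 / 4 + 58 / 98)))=794149272 / 193004999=4.11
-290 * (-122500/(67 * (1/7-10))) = -248675000/4623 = -53790.83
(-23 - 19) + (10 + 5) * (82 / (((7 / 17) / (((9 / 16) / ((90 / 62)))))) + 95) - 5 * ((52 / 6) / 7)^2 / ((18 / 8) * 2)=80612443 / 31752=2538.81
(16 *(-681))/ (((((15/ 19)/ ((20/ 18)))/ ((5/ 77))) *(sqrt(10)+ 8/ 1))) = -2760320/ 18711+ 345040 *sqrt(10)/ 18711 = -89.21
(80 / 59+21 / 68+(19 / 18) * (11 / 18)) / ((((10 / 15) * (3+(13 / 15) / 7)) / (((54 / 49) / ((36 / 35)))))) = 9382825 / 7895616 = 1.19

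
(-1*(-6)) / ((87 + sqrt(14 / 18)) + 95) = 1404 / 42587 - 18*sqrt(7) / 298109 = 0.03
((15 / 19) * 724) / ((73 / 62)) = 673320 / 1387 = 485.45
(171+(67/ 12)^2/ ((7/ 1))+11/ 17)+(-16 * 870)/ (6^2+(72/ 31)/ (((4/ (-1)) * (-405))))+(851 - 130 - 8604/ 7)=-309255402769/ 430302096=-718.69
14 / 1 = 14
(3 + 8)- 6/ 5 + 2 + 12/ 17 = 1063/ 85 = 12.51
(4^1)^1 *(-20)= -80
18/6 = 3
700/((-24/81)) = -4725/2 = -2362.50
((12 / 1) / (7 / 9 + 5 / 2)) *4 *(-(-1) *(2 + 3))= 4320 / 59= 73.22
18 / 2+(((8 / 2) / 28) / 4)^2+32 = 32145 / 784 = 41.00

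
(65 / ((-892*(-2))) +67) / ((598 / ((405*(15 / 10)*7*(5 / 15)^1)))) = 339046155 / 2133664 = 158.90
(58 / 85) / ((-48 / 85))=-29 / 24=-1.21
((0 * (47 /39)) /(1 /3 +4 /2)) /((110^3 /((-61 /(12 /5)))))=0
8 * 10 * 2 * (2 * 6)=1920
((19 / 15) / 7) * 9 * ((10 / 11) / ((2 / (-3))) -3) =-2736 / 385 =-7.11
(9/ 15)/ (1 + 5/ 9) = 27/ 70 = 0.39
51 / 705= 17 / 235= 0.07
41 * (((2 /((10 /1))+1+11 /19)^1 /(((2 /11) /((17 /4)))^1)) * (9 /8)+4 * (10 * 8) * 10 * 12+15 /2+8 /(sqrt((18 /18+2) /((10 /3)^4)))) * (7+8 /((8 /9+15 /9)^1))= 7642400 * sqrt(3) /621+2233510763931 /139840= 15993217.58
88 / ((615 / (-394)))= -34672 / 615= -56.38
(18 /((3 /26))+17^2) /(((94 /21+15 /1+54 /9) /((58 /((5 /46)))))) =4986492 /535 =9320.55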